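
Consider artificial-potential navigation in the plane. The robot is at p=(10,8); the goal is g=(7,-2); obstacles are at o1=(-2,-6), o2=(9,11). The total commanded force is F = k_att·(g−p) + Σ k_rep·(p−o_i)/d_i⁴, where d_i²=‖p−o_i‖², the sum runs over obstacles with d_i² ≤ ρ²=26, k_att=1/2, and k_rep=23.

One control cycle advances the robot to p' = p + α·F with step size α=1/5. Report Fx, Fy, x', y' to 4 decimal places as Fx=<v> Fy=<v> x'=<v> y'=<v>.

F_att = 1/2·(g−p) = 1/2·(-3,-10) = (-1.5000,-5.0000)
o1: d²=340 > ρ²=26 → inactive
o2: d²=10 ≤ ρ²=26; F_rep = 23·(1,-3)/10² = (0.2300,-0.6900)
F = F_att + ΣF_rep = (-1.2700,-5.6900)
p' = p + 1/5·F = (9.7460,6.8620)

Fx=-1.2700 Fy=-5.6900 x'=9.7460 y'=6.8620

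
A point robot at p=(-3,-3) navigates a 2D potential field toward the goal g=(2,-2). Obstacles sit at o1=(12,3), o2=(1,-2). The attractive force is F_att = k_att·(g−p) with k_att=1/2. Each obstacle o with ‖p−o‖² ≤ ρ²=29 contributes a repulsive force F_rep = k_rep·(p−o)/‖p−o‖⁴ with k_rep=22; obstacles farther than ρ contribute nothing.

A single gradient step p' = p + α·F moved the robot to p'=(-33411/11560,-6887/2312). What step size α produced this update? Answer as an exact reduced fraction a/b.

α = 1/20

F_att = 1/2·(g−p) = 1/2·(5,1) = (2.5000,0.5000)
o1: d²=261 > ρ²=29 → inactive
o2: d²=17 ≤ ρ²=29; F_rep = 22·(-4,-1)/17² = (-0.3045,-0.0761)
F = F_att + ΣF_rep = (2.1955,0.4239)
Δp = p'−p = (0.1098,0.0212); α = Δx/Fx = (1269/11560) / (1269/578) = 1/20
check: Δy/Fy = (49/2312) / (245/578) = 1/20 ✓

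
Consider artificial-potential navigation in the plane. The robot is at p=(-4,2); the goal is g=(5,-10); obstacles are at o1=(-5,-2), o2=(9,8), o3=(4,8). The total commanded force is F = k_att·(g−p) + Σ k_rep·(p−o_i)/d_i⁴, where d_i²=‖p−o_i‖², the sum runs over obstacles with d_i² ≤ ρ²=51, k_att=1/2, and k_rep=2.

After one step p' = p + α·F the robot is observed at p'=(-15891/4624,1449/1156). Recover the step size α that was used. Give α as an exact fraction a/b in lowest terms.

α = 1/8

F_att = 1/2·(g−p) = 1/2·(9,-12) = (4.5000,-6.0000)
o1: d²=17 ≤ ρ²=51; F_rep = 2·(1,4)/17² = (0.0069,0.0277)
o2: d²=205 > ρ²=51 → inactive
o3: d²=100 > ρ²=51 → inactive
F = F_att + ΣF_rep = (4.5069,-5.9723)
Δp = p'−p = (0.5634,-0.7465); α = Δx/Fx = (2605/4624) / (2605/578) = 1/8
check: Δy/Fy = (-863/1156) / (-1726/289) = 1/8 ✓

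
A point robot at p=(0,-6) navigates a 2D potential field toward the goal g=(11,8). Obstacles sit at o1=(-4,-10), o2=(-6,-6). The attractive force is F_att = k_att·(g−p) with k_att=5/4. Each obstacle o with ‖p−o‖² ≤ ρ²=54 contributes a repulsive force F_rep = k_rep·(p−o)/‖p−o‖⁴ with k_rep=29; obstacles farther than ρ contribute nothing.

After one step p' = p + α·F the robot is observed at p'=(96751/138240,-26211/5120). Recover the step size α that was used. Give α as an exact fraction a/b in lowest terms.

α = 1/20

F_att = 5/4·(g−p) = 5/4·(11,14) = (13.7500,17.5000)
o1: d²=32 ≤ ρ²=54; F_rep = 29·(4,4)/32² = (0.1133,0.1133)
o2: d²=36 ≤ ρ²=54; F_rep = 29·(6,0)/36² = (0.1343,0.0000)
F = F_att + ΣF_rep = (13.9975,17.6133)
Δp = p'−p = (0.6999,0.8807); α = Δx/Fx = (96751/138240) / (96751/6912) = 1/20
check: Δy/Fy = (4509/5120) / (4509/256) = 1/20 ✓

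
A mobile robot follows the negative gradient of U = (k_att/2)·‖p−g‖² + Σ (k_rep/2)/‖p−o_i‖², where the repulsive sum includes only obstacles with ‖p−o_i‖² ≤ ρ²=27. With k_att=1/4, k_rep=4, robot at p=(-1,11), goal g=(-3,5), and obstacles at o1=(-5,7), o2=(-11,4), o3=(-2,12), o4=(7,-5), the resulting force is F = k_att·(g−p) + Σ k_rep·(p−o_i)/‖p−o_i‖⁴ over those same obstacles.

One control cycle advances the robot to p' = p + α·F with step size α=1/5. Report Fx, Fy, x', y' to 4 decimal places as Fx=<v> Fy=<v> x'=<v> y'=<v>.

Fx=0.5000 Fy=-2.5000 x'=-0.9000 y'=10.5000

F_att = 1/4·(g−p) = 1/4·(-2,-6) = (-0.5000,-1.5000)
o1: d²=32 > ρ²=27 → inactive
o2: d²=149 > ρ²=27 → inactive
o3: d²=2 ≤ ρ²=27; F_rep = 4·(1,-1)/2² = (1.0000,-1.0000)
o4: d²=320 > ρ²=27 → inactive
F = F_att + ΣF_rep = (0.5000,-2.5000)
p' = p + 1/5·F = (-0.9000,10.5000)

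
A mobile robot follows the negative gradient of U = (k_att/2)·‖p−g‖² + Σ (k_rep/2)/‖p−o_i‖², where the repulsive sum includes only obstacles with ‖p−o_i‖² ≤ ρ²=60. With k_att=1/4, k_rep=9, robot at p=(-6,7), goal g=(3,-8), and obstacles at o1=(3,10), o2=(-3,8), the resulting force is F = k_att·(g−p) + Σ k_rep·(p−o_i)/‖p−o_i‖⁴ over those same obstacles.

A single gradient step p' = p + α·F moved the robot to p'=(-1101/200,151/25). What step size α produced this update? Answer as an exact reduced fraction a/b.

F_att = 1/4·(g−p) = 1/4·(9,-15) = (2.2500,-3.7500)
o1: d²=90 > ρ²=60 → inactive
o2: d²=10 ≤ ρ²=60; F_rep = 9·(-3,-1)/10² = (-0.2700,-0.0900)
F = F_att + ΣF_rep = (1.9800,-3.8400)
Δp = p'−p = (0.4950,-0.9600); α = Δx/Fx = (99/200) / (99/50) = 1/4
check: Δy/Fy = (-24/25) / (-96/25) = 1/4 ✓

α = 1/4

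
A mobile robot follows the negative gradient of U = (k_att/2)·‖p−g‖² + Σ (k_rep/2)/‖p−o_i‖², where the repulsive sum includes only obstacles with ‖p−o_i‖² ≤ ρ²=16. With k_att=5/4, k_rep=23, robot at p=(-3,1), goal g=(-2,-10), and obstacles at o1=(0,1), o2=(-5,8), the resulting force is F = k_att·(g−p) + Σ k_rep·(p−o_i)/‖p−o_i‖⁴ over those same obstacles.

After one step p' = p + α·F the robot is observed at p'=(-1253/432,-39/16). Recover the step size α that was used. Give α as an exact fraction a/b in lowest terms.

α = 1/4

F_att = 5/4·(g−p) = 5/4·(1,-11) = (1.2500,-13.7500)
o1: d²=9 ≤ ρ²=16; F_rep = 23·(-3,0)/9² = (-0.8519,0.0000)
o2: d²=53 > ρ²=16 → inactive
F = F_att + ΣF_rep = (0.3981,-13.7500)
Δp = p'−p = (0.0995,-3.4375); α = Δx/Fx = (43/432) / (43/108) = 1/4
check: Δy/Fy = (-55/16) / (-55/4) = 1/4 ✓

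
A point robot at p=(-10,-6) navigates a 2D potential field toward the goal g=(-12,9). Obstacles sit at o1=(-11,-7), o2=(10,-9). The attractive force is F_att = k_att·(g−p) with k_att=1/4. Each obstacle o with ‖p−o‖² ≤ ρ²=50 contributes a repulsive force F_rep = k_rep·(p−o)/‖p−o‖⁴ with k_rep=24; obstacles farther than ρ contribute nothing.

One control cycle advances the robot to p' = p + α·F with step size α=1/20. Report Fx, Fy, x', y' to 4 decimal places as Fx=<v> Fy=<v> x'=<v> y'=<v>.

Fx=5.5000 Fy=9.7500 x'=-9.7250 y'=-5.5125

F_att = 1/4·(g−p) = 1/4·(-2,15) = (-0.5000,3.7500)
o1: d²=2 ≤ ρ²=50; F_rep = 24·(1,1)/2² = (6.0000,6.0000)
o2: d²=409 > ρ²=50 → inactive
F = F_att + ΣF_rep = (5.5000,9.7500)
p' = p + 1/20·F = (-9.7250,-5.5125)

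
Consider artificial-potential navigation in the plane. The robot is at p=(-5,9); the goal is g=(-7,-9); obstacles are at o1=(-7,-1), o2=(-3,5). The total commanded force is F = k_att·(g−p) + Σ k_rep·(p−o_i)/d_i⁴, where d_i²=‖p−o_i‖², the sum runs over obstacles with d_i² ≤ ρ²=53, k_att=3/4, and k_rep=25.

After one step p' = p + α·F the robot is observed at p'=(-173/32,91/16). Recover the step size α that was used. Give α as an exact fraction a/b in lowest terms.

α = 1/4

F_att = 3/4·(g−p) = 3/4·(-2,-18) = (-1.5000,-13.5000)
o1: d²=104 > ρ²=53 → inactive
o2: d²=20 ≤ ρ²=53; F_rep = 25·(-2,4)/20² = (-0.1250,0.2500)
F = F_att + ΣF_rep = (-1.6250,-13.2500)
Δp = p'−p = (-0.4062,-3.3125); α = Δx/Fx = (-13/32) / (-13/8) = 1/4
check: Δy/Fy = (-53/16) / (-53/4) = 1/4 ✓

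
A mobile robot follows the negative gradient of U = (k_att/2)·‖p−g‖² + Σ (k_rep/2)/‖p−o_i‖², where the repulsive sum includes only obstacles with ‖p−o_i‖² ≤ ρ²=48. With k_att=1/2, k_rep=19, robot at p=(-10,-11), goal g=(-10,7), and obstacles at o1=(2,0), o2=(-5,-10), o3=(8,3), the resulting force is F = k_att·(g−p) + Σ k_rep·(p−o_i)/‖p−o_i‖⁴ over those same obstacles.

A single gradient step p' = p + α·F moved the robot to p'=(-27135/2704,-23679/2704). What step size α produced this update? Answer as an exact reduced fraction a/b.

F_att = 1/2·(g−p) = 1/2·(0,18) = (0.0000,9.0000)
o1: d²=265 > ρ²=48 → inactive
o2: d²=26 ≤ ρ²=48; F_rep = 19·(-5,-1)/26² = (-0.1405,-0.0281)
o3: d²=520 > ρ²=48 → inactive
F = F_att + ΣF_rep = (-0.1405,8.9719)
Δp = p'−p = (-0.0351,2.2430); α = Δx/Fx = (-95/2704) / (-95/676) = 1/4
check: Δy/Fy = (6065/2704) / (6065/676) = 1/4 ✓

α = 1/4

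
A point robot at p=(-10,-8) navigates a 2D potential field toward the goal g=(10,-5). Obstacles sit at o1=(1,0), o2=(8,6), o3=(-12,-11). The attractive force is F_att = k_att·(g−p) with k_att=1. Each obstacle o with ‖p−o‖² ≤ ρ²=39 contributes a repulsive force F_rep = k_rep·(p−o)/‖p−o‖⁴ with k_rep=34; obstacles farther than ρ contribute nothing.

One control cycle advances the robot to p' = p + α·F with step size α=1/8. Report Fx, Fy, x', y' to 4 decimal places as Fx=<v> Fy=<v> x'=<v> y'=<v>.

Fx=20.4024 Fy=3.6036 x'=-7.4497 y'=-7.5496

F_att = 1·(g−p) = 1·(20,3) = (20.0000,3.0000)
o1: d²=185 > ρ²=39 → inactive
o2: d²=520 > ρ²=39 → inactive
o3: d²=13 ≤ ρ²=39; F_rep = 34·(2,3)/13² = (0.4024,0.6036)
F = F_att + ΣF_rep = (20.4024,3.6036)
p' = p + 1/8·F = (-7.4497,-7.5496)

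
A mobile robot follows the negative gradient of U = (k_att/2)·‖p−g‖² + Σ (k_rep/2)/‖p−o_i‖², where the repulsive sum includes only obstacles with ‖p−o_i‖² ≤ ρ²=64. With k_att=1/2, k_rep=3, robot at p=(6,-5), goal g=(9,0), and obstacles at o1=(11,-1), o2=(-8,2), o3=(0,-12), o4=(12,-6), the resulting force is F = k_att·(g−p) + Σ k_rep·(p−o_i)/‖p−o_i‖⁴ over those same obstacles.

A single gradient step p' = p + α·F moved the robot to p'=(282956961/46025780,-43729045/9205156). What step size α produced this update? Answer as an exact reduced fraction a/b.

α = 1/10

F_att = 1/2·(g−p) = 1/2·(3,5) = (1.5000,2.5000)
o1: d²=41 ≤ ρ²=64; F_rep = 3·(-5,-4)/41² = (-0.0089,-0.0071)
o2: d²=245 > ρ²=64 → inactive
o3: d²=85 > ρ²=64 → inactive
o4: d²=37 ≤ ρ²=64; F_rep = 3·(-6,1)/37² = (-0.0131,0.0022)
F = F_att + ΣF_rep = (1.4779,2.4951)
Δp = p'−p = (0.1478,0.2495); α = Δx/Fx = (6802281/46025780) / (6802281/4602578) = 1/10
check: Δy/Fy = (2296735/9205156) / (11483675/4602578) = 1/10 ✓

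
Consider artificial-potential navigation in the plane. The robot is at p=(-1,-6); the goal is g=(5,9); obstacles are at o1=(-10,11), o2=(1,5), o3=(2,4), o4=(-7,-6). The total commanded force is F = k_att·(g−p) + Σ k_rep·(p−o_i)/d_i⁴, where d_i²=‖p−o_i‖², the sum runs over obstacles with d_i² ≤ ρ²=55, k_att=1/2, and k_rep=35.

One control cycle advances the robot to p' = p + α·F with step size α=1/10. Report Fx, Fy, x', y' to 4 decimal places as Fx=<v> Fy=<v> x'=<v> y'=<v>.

F_att = 1/2·(g−p) = 1/2·(6,15) = (3.0000,7.5000)
o1: d²=370 > ρ²=55 → inactive
o2: d²=125 > ρ²=55 → inactive
o3: d²=109 > ρ²=55 → inactive
o4: d²=36 ≤ ρ²=55; F_rep = 35·(6,0)/36² = (0.1620,0.0000)
F = F_att + ΣF_rep = (3.1620,7.5000)
p' = p + 1/10·F = (-0.6838,-5.2500)

Fx=3.1620 Fy=7.5000 x'=-0.6838 y'=-5.2500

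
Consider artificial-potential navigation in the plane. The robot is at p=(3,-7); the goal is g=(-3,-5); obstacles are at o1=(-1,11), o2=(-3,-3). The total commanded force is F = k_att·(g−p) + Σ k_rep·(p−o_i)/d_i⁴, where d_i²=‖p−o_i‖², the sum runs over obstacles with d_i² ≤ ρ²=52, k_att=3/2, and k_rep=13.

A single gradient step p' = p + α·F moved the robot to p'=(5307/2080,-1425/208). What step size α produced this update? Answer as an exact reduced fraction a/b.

α = 1/20

F_att = 3/2·(g−p) = 3/2·(-6,2) = (-9.0000,3.0000)
o1: d²=340 > ρ²=52 → inactive
o2: d²=52 ≤ ρ²=52; F_rep = 13·(6,-4)/52² = (0.0288,-0.0192)
F = F_att + ΣF_rep = (-8.9712,2.9808)
Δp = p'−p = (-0.4486,0.1490); α = Δx/Fx = (-933/2080) / (-933/104) = 1/20
check: Δy/Fy = (31/208) / (155/52) = 1/20 ✓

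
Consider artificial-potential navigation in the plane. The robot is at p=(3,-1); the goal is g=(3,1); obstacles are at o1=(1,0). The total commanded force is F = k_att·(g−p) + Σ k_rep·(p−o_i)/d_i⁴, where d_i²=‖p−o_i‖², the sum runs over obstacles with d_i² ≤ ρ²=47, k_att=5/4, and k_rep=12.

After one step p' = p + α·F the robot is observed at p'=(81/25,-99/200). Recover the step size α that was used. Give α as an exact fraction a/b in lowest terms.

F_att = 5/4·(g−p) = 5/4·(0,2) = (0.0000,2.5000)
o1: d²=5 ≤ ρ²=47; F_rep = 12·(2,-1)/5² = (0.9600,-0.4800)
F = F_att + ΣF_rep = (0.9600,2.0200)
Δp = p'−p = (0.2400,0.5050); α = Δx/Fx = (6/25) / (24/25) = 1/4
check: Δy/Fy = (101/200) / (101/50) = 1/4 ✓

α = 1/4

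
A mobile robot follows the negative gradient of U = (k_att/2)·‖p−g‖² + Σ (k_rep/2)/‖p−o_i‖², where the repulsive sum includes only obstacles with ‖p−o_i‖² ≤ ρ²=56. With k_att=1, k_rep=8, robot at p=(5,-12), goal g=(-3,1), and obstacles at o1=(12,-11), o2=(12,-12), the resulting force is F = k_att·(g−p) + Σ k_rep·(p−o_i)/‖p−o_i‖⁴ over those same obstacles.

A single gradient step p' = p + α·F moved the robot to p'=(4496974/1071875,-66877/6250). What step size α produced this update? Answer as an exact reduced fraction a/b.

F_att = 1·(g−p) = 1·(-8,13) = (-8.0000,13.0000)
o1: d²=50 ≤ ρ²=56; F_rep = 8·(-7,-1)/50² = (-0.0224,-0.0032)
o2: d²=49 ≤ ρ²=56; F_rep = 8·(-7,0)/49² = (-0.0233,0.0000)
F = F_att + ΣF_rep = (-8.0457,12.9968)
Δp = p'−p = (-0.8046,1.2997); α = Δx/Fx = (-862401/1071875) / (-1724802/214375) = 1/10
check: Δy/Fy = (8123/6250) / (8123/625) = 1/10 ✓

α = 1/10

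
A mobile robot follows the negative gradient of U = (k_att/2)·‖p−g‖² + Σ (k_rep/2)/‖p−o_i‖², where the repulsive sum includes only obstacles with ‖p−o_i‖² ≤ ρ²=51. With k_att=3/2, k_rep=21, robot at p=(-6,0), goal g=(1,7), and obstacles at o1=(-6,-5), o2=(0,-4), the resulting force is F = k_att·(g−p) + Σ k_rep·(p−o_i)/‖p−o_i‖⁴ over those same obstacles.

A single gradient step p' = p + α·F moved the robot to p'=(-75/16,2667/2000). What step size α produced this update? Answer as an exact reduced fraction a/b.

α = 1/8

F_att = 3/2·(g−p) = 3/2·(7,7) = (10.5000,10.5000)
o1: d²=25 ≤ ρ²=51; F_rep = 21·(0,5)/25² = (0.0000,0.1680)
o2: d²=52 > ρ²=51 → inactive
F = F_att + ΣF_rep = (10.5000,10.6680)
Δp = p'−p = (1.3125,1.3335); α = Δx/Fx = (21/16) / (21/2) = 1/8
check: Δy/Fy = (2667/2000) / (2667/250) = 1/8 ✓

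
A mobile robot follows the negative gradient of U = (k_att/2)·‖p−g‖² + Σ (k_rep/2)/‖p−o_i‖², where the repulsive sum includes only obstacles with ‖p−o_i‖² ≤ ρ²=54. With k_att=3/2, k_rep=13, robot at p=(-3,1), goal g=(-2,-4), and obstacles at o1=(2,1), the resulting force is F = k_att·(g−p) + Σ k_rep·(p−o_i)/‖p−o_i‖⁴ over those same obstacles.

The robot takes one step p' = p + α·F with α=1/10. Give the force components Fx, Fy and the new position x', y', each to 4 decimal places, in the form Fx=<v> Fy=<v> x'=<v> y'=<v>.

F_att = 3/2·(g−p) = 3/2·(1,-5) = (1.5000,-7.5000)
o1: d²=25 ≤ ρ²=54; F_rep = 13·(-5,0)/25² = (-0.1040,0.0000)
F = F_att + ΣF_rep = (1.3960,-7.5000)
p' = p + 1/10·F = (-2.8604,0.2500)

Fx=1.3960 Fy=-7.5000 x'=-2.8604 y'=0.2500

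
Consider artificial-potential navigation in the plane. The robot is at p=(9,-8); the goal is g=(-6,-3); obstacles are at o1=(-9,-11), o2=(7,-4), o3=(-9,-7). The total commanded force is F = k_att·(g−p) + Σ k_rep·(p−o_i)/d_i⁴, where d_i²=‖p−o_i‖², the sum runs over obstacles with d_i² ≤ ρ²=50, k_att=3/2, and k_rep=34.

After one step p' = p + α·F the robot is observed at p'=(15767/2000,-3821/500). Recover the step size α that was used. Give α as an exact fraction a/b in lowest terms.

α = 1/20

F_att = 3/2·(g−p) = 3/2·(-15,5) = (-22.5000,7.5000)
o1: d²=333 > ρ²=50 → inactive
o2: d²=20 ≤ ρ²=50; F_rep = 34·(2,-4)/20² = (0.1700,-0.3400)
o3: d²=325 > ρ²=50 → inactive
F = F_att + ΣF_rep = (-22.3300,7.1600)
Δp = p'−p = (-1.1165,0.3580); α = Δx/Fx = (-2233/2000) / (-2233/100) = 1/20
check: Δy/Fy = (179/500) / (179/25) = 1/20 ✓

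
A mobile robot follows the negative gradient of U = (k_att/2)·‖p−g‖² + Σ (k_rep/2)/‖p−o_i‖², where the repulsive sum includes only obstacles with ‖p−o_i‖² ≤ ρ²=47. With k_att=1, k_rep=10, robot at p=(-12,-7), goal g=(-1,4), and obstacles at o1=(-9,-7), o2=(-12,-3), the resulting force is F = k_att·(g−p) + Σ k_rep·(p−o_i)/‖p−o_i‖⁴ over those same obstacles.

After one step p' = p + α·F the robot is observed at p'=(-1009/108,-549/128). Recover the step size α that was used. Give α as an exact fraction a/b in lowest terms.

α = 1/4

F_att = 1·(g−p) = 1·(11,11) = (11.0000,11.0000)
o1: d²=9 ≤ ρ²=47; F_rep = 10·(-3,0)/9² = (-0.3704,0.0000)
o2: d²=16 ≤ ρ²=47; F_rep = 10·(0,-4)/16² = (0.0000,-0.1562)
F = F_att + ΣF_rep = (10.6296,10.8438)
Δp = p'−p = (2.6574,2.7109); α = Δx/Fx = (287/108) / (287/27) = 1/4
check: Δy/Fy = (347/128) / (347/32) = 1/4 ✓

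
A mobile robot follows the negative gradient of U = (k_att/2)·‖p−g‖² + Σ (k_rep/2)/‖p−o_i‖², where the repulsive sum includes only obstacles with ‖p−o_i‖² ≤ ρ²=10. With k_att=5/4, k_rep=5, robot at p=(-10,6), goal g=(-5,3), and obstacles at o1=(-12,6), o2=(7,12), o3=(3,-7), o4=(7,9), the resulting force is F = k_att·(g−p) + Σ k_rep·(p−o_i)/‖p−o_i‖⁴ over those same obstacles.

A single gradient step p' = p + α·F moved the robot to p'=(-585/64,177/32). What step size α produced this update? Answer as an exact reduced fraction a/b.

F_att = 5/4·(g−p) = 5/4·(5,-3) = (6.2500,-3.7500)
o1: d²=4 ≤ ρ²=10; F_rep = 5·(2,0)/4² = (0.6250,0.0000)
o2: d²=325 > ρ²=10 → inactive
o3: d²=338 > ρ²=10 → inactive
o4: d²=298 > ρ²=10 → inactive
F = F_att + ΣF_rep = (6.8750,-3.7500)
Δp = p'−p = (0.8594,-0.4688); α = Δx/Fx = (55/64) / (55/8) = 1/8
check: Δy/Fy = (-15/32) / (-15/4) = 1/8 ✓

α = 1/8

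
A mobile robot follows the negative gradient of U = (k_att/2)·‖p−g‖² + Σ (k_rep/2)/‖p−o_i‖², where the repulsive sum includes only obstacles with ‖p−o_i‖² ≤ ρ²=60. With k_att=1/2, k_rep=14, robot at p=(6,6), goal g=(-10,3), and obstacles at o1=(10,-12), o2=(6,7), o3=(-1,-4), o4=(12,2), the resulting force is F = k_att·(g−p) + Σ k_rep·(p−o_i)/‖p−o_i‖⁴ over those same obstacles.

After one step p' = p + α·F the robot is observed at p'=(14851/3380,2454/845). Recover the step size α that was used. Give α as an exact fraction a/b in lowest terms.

F_att = 1/2·(g−p) = 1/2·(-16,-3) = (-8.0000,-1.5000)
o1: d²=340 > ρ²=60 → inactive
o2: d²=1 ≤ ρ²=60; F_rep = 14·(0,-1)/1² = (0.0000,-14.0000)
o3: d²=149 > ρ²=60 → inactive
o4: d²=52 ≤ ρ²=60; F_rep = 14·(-6,4)/52² = (-0.0311,0.0207)
F = F_att + ΣF_rep = (-8.0311,-15.4793)
Δp = p'−p = (-1.6062,-3.0959); α = Δx/Fx = (-5429/3380) / (-5429/676) = 1/5
check: Δy/Fy = (-2616/845) / (-2616/169) = 1/5 ✓

α = 1/5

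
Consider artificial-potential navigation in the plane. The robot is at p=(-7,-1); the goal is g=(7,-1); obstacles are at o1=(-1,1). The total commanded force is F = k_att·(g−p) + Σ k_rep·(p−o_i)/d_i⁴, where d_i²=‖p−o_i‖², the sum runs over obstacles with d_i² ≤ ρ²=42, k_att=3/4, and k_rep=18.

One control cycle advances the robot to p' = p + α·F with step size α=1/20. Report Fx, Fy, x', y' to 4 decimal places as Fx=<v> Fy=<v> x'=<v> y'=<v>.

Fx=10.4325 Fy=-0.0225 x'=-6.4784 y'=-1.0011

F_att = 3/4·(g−p) = 3/4·(14,0) = (10.5000,0.0000)
o1: d²=40 ≤ ρ²=42; F_rep = 18·(-6,-2)/40² = (-0.0675,-0.0225)
F = F_att + ΣF_rep = (10.4325,-0.0225)
p' = p + 1/20·F = (-6.4784,-1.0011)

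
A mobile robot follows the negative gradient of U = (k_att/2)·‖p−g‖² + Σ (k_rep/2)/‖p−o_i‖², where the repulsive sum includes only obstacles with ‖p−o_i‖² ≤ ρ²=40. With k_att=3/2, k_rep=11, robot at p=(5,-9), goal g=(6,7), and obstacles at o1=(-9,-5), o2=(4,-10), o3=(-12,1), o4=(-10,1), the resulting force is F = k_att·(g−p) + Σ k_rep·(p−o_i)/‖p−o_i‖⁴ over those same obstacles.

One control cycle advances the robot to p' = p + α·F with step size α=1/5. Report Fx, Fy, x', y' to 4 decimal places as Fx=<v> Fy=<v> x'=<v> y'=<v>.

F_att = 3/2·(g−p) = 3/2·(1,16) = (1.5000,24.0000)
o1: d²=212 > ρ²=40 → inactive
o2: d²=2 ≤ ρ²=40; F_rep = 11·(1,1)/2² = (2.7500,2.7500)
o3: d²=389 > ρ²=40 → inactive
o4: d²=325 > ρ²=40 → inactive
F = F_att + ΣF_rep = (4.2500,26.7500)
p' = p + 1/5·F = (5.8500,-3.6500)

Fx=4.2500 Fy=26.7500 x'=5.8500 y'=-3.6500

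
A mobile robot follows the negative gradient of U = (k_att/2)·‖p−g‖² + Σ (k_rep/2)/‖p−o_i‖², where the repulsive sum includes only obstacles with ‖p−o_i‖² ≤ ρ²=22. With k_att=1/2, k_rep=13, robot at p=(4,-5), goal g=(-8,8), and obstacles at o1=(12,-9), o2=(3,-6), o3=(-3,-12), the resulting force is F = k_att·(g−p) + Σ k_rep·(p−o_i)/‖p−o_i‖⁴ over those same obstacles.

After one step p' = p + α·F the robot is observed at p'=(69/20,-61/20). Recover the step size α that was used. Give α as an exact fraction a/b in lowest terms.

α = 1/5

F_att = 1/2·(g−p) = 1/2·(-12,13) = (-6.0000,6.5000)
o1: d²=80 > ρ²=22 → inactive
o2: d²=2 ≤ ρ²=22; F_rep = 13·(1,1)/2² = (3.2500,3.2500)
o3: d²=98 > ρ²=22 → inactive
F = F_att + ΣF_rep = (-2.7500,9.7500)
Δp = p'−p = (-0.5500,1.9500); α = Δx/Fx = (-11/20) / (-11/4) = 1/5
check: Δy/Fy = (39/20) / (39/4) = 1/5 ✓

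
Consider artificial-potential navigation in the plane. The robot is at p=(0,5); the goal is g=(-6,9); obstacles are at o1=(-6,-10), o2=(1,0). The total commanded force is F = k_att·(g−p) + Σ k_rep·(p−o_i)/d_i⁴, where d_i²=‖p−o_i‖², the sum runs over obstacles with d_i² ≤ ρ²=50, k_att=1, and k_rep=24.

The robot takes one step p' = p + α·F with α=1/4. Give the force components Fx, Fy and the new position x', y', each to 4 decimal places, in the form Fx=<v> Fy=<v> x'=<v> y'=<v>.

Fx=-6.0355 Fy=4.1775 x'=-1.5089 y'=6.0444

F_att = 1·(g−p) = 1·(-6,4) = (-6.0000,4.0000)
o1: d²=261 > ρ²=50 → inactive
o2: d²=26 ≤ ρ²=50; F_rep = 24·(-1,5)/26² = (-0.0355,0.1775)
F = F_att + ΣF_rep = (-6.0355,4.1775)
p' = p + 1/4·F = (-1.5089,6.0444)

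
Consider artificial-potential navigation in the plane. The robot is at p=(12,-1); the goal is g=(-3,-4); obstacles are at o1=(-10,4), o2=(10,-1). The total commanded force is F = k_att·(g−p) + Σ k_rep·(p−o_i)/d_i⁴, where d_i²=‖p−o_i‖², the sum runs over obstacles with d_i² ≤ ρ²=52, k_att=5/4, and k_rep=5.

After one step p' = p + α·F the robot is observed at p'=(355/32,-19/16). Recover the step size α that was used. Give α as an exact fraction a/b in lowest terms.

F_att = 5/4·(g−p) = 5/4·(-15,-3) = (-18.7500,-3.7500)
o1: d²=509 > ρ²=52 → inactive
o2: d²=4 ≤ ρ²=52; F_rep = 5·(2,0)/4² = (0.6250,0.0000)
F = F_att + ΣF_rep = (-18.1250,-3.7500)
Δp = p'−p = (-0.9062,-0.1875); α = Δx/Fx = (-29/32) / (-145/8) = 1/20
check: Δy/Fy = (-3/16) / (-15/4) = 1/20 ✓

α = 1/20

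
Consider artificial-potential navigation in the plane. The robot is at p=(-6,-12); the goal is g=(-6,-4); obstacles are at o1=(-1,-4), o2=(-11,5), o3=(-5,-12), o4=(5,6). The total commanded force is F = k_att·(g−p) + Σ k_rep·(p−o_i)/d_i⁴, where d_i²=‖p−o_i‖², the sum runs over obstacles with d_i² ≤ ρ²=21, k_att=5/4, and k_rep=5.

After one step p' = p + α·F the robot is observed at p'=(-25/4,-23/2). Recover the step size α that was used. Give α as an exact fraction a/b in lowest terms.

α = 1/20

F_att = 5/4·(g−p) = 5/4·(0,8) = (0.0000,10.0000)
o1: d²=89 > ρ²=21 → inactive
o2: d²=314 > ρ²=21 → inactive
o3: d²=1 ≤ ρ²=21; F_rep = 5·(-1,0)/1² = (-5.0000,0.0000)
o4: d²=445 > ρ²=21 → inactive
F = F_att + ΣF_rep = (-5.0000,10.0000)
Δp = p'−p = (-0.2500,0.5000); α = Δx/Fx = (-1/4) / (-5) = 1/20
check: Δy/Fy = (1/2) / (10) = 1/20 ✓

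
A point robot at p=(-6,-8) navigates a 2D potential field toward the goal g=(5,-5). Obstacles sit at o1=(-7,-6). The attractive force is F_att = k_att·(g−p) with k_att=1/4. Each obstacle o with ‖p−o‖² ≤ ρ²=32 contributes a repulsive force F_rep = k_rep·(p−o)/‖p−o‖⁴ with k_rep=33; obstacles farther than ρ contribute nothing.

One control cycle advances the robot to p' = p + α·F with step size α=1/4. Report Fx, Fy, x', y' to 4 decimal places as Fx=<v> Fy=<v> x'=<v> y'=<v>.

Fx=4.0700 Fy=-1.8900 x'=-4.9825 y'=-8.4725

F_att = 1/4·(g−p) = 1/4·(11,3) = (2.7500,0.7500)
o1: d²=5 ≤ ρ²=32; F_rep = 33·(1,-2)/5² = (1.3200,-2.6400)
F = F_att + ΣF_rep = (4.0700,-1.8900)
p' = p + 1/4·F = (-4.9825,-8.4725)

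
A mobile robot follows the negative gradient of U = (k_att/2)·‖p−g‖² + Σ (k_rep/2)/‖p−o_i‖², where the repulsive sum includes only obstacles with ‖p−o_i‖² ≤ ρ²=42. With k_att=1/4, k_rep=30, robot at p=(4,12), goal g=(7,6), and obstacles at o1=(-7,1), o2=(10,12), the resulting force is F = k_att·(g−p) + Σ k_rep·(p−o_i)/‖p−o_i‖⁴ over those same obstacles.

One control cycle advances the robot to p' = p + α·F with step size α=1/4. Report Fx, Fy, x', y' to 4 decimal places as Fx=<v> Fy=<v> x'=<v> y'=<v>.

Fx=0.6111 Fy=-1.5000 x'=4.1528 y'=11.6250

F_att = 1/4·(g−p) = 1/4·(3,-6) = (0.7500,-1.5000)
o1: d²=242 > ρ²=42 → inactive
o2: d²=36 ≤ ρ²=42; F_rep = 30·(-6,0)/36² = (-0.1389,0.0000)
F = F_att + ΣF_rep = (0.6111,-1.5000)
p' = p + 1/4·F = (4.1528,11.6250)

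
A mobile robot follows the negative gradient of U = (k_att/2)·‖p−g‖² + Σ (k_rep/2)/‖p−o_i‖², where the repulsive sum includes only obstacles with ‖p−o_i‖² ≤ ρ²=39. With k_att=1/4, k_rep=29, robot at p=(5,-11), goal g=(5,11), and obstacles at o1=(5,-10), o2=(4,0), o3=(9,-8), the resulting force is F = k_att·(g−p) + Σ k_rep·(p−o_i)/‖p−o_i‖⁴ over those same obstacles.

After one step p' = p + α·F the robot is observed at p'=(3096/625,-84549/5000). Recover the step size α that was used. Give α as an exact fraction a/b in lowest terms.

F_att = 1/4·(g−p) = 1/4·(0,22) = (0.0000,5.5000)
o1: d²=1 ≤ ρ²=39; F_rep = 29·(0,-1)/1² = (0.0000,-29.0000)
o2: d²=122 > ρ²=39 → inactive
o3: d²=25 ≤ ρ²=39; F_rep = 29·(-4,-3)/25² = (-0.1856,-0.1392)
F = F_att + ΣF_rep = (-0.1856,-23.6392)
Δp = p'−p = (-0.0464,-5.9098); α = Δx/Fx = (-29/625) / (-116/625) = 1/4
check: Δy/Fy = (-29549/5000) / (-29549/1250) = 1/4 ✓

α = 1/4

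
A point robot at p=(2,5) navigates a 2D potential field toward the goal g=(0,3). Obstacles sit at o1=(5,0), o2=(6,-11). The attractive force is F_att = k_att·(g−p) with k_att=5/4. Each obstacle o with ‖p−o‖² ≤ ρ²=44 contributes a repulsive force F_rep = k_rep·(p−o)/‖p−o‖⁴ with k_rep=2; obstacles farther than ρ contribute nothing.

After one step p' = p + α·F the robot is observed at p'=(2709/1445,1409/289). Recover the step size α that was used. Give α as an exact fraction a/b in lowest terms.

F_att = 5/4·(g−p) = 5/4·(-2,-2) = (-2.5000,-2.5000)
o1: d²=34 ≤ ρ²=44; F_rep = 2·(-3,5)/34² = (-0.0052,0.0087)
o2: d²=272 > ρ²=44 → inactive
F = F_att + ΣF_rep = (-2.5052,-2.4913)
Δp = p'−p = (-0.1253,-0.1246); α = Δx/Fx = (-181/1445) / (-724/289) = 1/20
check: Δy/Fy = (-36/289) / (-720/289) = 1/20 ✓

α = 1/20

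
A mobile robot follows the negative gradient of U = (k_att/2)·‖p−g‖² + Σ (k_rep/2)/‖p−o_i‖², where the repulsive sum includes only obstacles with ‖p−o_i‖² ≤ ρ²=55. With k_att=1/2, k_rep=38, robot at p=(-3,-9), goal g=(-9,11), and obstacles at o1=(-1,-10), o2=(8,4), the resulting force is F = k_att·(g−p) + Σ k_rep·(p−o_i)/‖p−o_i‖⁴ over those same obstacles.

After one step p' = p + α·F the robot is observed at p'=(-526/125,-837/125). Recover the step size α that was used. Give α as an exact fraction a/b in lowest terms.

F_att = 1/2·(g−p) = 1/2·(-6,20) = (-3.0000,10.0000)
o1: d²=5 ≤ ρ²=55; F_rep = 38·(-2,1)/5² = (-3.0400,1.5200)
o2: d²=290 > ρ²=55 → inactive
F = F_att + ΣF_rep = (-6.0400,11.5200)
Δp = p'−p = (-1.2080,2.3040); α = Δx/Fx = (-151/125) / (-151/25) = 1/5
check: Δy/Fy = (288/125) / (288/25) = 1/5 ✓

α = 1/5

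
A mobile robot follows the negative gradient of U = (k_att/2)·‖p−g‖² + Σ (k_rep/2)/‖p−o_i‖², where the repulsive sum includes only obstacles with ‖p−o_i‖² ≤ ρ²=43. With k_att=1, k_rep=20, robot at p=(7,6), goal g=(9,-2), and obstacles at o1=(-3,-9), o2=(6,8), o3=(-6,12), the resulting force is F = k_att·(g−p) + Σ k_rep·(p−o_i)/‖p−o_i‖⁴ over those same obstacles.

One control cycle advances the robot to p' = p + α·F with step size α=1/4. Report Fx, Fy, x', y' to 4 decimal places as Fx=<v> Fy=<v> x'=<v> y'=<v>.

F_att = 1·(g−p) = 1·(2,-8) = (2.0000,-8.0000)
o1: d²=325 > ρ²=43 → inactive
o2: d²=5 ≤ ρ²=43; F_rep = 20·(1,-2)/5² = (0.8000,-1.6000)
o3: d²=205 > ρ²=43 → inactive
F = F_att + ΣF_rep = (2.8000,-9.6000)
p' = p + 1/4·F = (7.7000,3.6000)

Fx=2.8000 Fy=-9.6000 x'=7.7000 y'=3.6000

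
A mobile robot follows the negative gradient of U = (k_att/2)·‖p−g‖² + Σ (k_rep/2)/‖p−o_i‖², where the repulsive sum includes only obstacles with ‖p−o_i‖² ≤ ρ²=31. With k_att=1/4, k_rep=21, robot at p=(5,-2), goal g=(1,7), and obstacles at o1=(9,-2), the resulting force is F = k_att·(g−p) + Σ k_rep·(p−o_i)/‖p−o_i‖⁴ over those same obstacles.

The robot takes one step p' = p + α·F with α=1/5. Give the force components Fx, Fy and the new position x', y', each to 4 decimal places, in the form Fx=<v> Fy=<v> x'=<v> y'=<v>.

Fx=-1.3281 Fy=2.2500 x'=4.7344 y'=-1.5500

F_att = 1/4·(g−p) = 1/4·(-4,9) = (-1.0000,2.2500)
o1: d²=16 ≤ ρ²=31; F_rep = 21·(-4,0)/16² = (-0.3281,0.0000)
F = F_att + ΣF_rep = (-1.3281,2.2500)
p' = p + 1/5·F = (4.7344,-1.5500)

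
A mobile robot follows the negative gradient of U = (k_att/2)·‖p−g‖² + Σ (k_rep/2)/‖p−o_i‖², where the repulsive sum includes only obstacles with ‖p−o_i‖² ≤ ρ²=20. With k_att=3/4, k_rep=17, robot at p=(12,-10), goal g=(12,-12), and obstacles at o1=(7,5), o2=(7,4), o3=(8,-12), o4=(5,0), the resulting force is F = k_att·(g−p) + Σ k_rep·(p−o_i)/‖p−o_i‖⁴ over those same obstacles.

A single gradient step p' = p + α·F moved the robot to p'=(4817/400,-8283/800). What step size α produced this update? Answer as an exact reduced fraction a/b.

α = 1/4

F_att = 3/4·(g−p) = 3/4·(0,-2) = (0.0000,-1.5000)
o1: d²=250 > ρ²=20 → inactive
o2: d²=221 > ρ²=20 → inactive
o3: d²=20 ≤ ρ²=20; F_rep = 17·(4,2)/20² = (0.1700,0.0850)
o4: d²=149 > ρ²=20 → inactive
F = F_att + ΣF_rep = (0.1700,-1.4150)
Δp = p'−p = (0.0425,-0.3538); α = Δx/Fx = (17/400) / (17/100) = 1/4
check: Δy/Fy = (-283/800) / (-283/200) = 1/4 ✓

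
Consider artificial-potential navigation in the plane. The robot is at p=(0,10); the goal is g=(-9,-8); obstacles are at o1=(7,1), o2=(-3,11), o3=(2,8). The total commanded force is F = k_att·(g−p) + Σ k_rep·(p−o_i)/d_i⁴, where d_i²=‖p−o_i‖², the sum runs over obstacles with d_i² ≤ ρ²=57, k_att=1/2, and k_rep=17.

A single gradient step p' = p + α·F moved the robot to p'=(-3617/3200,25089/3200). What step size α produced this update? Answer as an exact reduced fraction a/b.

α = 1/4

F_att = 1/2·(g−p) = 1/2·(-9,-18) = (-4.5000,-9.0000)
o1: d²=130 > ρ²=57 → inactive
o2: d²=10 ≤ ρ²=57; F_rep = 17·(3,-1)/10² = (0.5100,-0.1700)
o3: d²=8 ≤ ρ²=57; F_rep = 17·(-2,2)/8² = (-0.5312,0.5312)
F = F_att + ΣF_rep = (-4.5213,-8.6387)
Δp = p'−p = (-1.1303,-2.1597); α = Δx/Fx = (-3617/3200) / (-3617/800) = 1/4
check: Δy/Fy = (-6911/3200) / (-6911/800) = 1/4 ✓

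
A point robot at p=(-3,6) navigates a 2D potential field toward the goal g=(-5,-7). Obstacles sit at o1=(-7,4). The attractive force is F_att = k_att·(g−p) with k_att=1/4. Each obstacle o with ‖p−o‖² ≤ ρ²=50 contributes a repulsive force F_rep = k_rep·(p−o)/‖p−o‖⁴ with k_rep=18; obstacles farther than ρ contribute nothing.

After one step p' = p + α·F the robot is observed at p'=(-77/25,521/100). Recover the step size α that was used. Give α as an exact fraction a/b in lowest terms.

α = 1/4

F_att = 1/4·(g−p) = 1/4·(-2,-13) = (-0.5000,-3.2500)
o1: d²=20 ≤ ρ²=50; F_rep = 18·(4,2)/20² = (0.1800,0.0900)
F = F_att + ΣF_rep = (-0.3200,-3.1600)
Δp = p'−p = (-0.0800,-0.7900); α = Δx/Fx = (-2/25) / (-8/25) = 1/4
check: Δy/Fy = (-79/100) / (-79/25) = 1/4 ✓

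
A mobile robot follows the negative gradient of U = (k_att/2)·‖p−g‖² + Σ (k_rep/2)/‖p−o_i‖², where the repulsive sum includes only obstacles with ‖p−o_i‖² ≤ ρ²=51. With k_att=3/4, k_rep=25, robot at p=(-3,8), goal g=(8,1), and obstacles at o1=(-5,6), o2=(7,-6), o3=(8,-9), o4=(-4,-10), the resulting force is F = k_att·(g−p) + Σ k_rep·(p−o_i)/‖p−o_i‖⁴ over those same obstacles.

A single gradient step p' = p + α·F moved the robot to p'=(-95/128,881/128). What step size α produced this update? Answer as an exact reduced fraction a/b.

α = 1/4

F_att = 3/4·(g−p) = 3/4·(11,-7) = (8.2500,-5.2500)
o1: d²=8 ≤ ρ²=51; F_rep = 25·(2,2)/8² = (0.7812,0.7812)
o2: d²=296 > ρ²=51 → inactive
o3: d²=410 > ρ²=51 → inactive
o4: d²=325 > ρ²=51 → inactive
F = F_att + ΣF_rep = (9.0312,-4.4688)
Δp = p'−p = (2.2578,-1.1172); α = Δx/Fx = (289/128) / (289/32) = 1/4
check: Δy/Fy = (-143/128) / (-143/32) = 1/4 ✓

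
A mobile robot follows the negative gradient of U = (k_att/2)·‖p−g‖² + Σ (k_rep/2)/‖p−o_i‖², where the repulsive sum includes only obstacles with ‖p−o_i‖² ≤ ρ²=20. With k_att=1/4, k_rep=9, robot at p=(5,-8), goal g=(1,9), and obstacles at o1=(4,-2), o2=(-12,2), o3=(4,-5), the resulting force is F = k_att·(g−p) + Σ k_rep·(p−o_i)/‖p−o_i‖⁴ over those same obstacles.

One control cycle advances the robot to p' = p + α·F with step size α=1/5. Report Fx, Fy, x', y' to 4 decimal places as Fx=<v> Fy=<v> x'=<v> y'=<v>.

F_att = 1/4·(g−p) = 1/4·(-4,17) = (-1.0000,4.2500)
o1: d²=37 > ρ²=20 → inactive
o2: d²=389 > ρ²=20 → inactive
o3: d²=10 ≤ ρ²=20; F_rep = 9·(1,-3)/10² = (0.0900,-0.2700)
F = F_att + ΣF_rep = (-0.9100,3.9800)
p' = p + 1/5·F = (4.8180,-7.2040)

Fx=-0.9100 Fy=3.9800 x'=4.8180 y'=-7.2040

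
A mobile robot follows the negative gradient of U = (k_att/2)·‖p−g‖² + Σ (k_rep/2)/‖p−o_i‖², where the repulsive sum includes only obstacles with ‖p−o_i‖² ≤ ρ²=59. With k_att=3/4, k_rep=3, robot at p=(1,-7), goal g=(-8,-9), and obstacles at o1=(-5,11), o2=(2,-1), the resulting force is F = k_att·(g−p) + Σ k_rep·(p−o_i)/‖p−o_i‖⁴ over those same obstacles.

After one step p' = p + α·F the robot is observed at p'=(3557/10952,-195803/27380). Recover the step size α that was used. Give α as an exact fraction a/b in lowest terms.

F_att = 3/4·(g−p) = 3/4·(-9,-2) = (-6.7500,-1.5000)
o1: d²=360 > ρ²=59 → inactive
o2: d²=37 ≤ ρ²=59; F_rep = 3·(-1,-6)/37² = (-0.0022,-0.0131)
F = F_att + ΣF_rep = (-6.7522,-1.5131)
Δp = p'−p = (-0.6752,-0.1513); α = Δx/Fx = (-7395/10952) / (-36975/5476) = 1/10
check: Δy/Fy = (-4143/27380) / (-4143/2738) = 1/10 ✓

α = 1/10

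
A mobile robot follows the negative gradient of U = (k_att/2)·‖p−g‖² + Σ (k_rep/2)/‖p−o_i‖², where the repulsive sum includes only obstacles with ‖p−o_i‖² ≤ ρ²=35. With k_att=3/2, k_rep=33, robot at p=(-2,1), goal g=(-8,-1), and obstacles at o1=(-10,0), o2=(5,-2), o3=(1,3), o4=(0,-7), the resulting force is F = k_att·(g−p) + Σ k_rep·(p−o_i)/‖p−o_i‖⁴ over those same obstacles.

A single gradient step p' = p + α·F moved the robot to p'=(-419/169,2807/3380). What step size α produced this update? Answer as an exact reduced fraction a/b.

α = 1/20

F_att = 3/2·(g−p) = 3/2·(-6,-2) = (-9.0000,-3.0000)
o1: d²=65 > ρ²=35 → inactive
o2: d²=58 > ρ²=35 → inactive
o3: d²=13 ≤ ρ²=35; F_rep = 33·(-3,-2)/13² = (-0.5858,-0.3905)
o4: d²=68 > ρ²=35 → inactive
F = F_att + ΣF_rep = (-9.5858,-3.3905)
Δp = p'−p = (-0.4793,-0.1695); α = Δx/Fx = (-81/169) / (-1620/169) = 1/20
check: Δy/Fy = (-573/3380) / (-573/169) = 1/20 ✓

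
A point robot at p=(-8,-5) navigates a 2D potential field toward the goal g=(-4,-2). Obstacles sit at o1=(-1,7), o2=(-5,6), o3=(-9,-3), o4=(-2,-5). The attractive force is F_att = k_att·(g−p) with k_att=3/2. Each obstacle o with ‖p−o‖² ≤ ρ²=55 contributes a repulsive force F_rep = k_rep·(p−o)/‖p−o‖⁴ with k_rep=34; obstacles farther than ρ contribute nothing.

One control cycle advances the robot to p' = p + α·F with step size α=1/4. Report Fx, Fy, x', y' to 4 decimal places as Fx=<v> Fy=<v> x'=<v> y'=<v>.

Fx=7.2026 Fy=1.7800 x'=-6.1994 y'=-4.5550

F_att = 3/2·(g−p) = 3/2·(4,3) = (6.0000,4.5000)
o1: d²=193 > ρ²=55 → inactive
o2: d²=130 > ρ²=55 → inactive
o3: d²=5 ≤ ρ²=55; F_rep = 34·(1,-2)/5² = (1.3600,-2.7200)
o4: d²=36 ≤ ρ²=55; F_rep = 34·(-6,0)/36² = (-0.1574,0.0000)
F = F_att + ΣF_rep = (7.2026,1.7800)
p' = p + 1/4·F = (-6.1994,-4.5550)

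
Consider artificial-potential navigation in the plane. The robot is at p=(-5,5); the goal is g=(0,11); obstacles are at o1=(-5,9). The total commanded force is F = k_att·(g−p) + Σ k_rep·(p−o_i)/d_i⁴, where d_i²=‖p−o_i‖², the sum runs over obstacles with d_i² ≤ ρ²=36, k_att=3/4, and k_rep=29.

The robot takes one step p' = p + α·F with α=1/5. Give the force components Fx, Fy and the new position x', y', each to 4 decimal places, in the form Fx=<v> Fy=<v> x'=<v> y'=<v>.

Fx=3.7500 Fy=4.0469 x'=-4.2500 y'=5.8094

F_att = 3/4·(g−p) = 3/4·(5,6) = (3.7500,4.5000)
o1: d²=16 ≤ ρ²=36; F_rep = 29·(0,-4)/16² = (0.0000,-0.4531)
F = F_att + ΣF_rep = (3.7500,4.0469)
p' = p + 1/5·F = (-4.2500,5.8094)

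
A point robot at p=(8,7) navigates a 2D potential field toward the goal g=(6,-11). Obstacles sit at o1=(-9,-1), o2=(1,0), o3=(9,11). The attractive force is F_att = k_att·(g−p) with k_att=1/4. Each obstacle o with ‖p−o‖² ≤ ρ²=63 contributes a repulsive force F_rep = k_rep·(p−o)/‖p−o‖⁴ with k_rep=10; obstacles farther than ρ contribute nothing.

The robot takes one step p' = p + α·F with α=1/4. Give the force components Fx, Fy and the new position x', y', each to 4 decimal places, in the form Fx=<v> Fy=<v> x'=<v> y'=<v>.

F_att = 1/4·(g−p) = 1/4·(-2,-18) = (-0.5000,-4.5000)
o1: d²=353 > ρ²=63 → inactive
o2: d²=98 > ρ²=63 → inactive
o3: d²=17 ≤ ρ²=63; F_rep = 10·(-1,-4)/17² = (-0.0346,-0.1384)
F = F_att + ΣF_rep = (-0.5346,-4.6384)
p' = p + 1/4·F = (7.8663,5.8404)

Fx=-0.5346 Fy=-4.6384 x'=7.8663 y'=5.8404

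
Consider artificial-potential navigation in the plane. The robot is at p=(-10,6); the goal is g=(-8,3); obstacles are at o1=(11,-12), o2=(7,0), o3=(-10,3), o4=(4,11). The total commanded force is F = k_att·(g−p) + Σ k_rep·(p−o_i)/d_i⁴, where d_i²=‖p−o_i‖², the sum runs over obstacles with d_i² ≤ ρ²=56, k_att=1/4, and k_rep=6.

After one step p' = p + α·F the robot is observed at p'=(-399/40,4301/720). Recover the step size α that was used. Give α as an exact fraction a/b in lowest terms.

F_att = 1/4·(g−p) = 1/4·(2,-3) = (0.5000,-0.7500)
o1: d²=765 > ρ²=56 → inactive
o2: d²=325 > ρ²=56 → inactive
o3: d²=9 ≤ ρ²=56; F_rep = 6·(0,3)/9² = (0.0000,0.2222)
o4: d²=221 > ρ²=56 → inactive
F = F_att + ΣF_rep = (0.5000,-0.5278)
Δp = p'−p = (0.0250,-0.0264); α = Δx/Fx = (1/40) / (1/2) = 1/20
check: Δy/Fy = (-19/720) / (-19/36) = 1/20 ✓

α = 1/20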